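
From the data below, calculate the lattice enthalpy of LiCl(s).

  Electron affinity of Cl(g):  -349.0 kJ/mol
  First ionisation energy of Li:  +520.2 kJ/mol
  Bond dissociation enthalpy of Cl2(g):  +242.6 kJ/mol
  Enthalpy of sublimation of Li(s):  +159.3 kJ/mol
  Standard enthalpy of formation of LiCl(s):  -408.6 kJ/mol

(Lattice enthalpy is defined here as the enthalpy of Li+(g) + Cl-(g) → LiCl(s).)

U = -860.4 kJ/mol

ΔHf° = 1·ΔHsub + 1·(ΣIE) + 1/2·D(Cl2) + 1·EA + U
-408.6 = 1·(+159.3) + 1·(+520.2) + 1/2·(+242.6) + 1·(-349.0) + U
U = -408.6 − (+451.8) = -860.4 kJ/mol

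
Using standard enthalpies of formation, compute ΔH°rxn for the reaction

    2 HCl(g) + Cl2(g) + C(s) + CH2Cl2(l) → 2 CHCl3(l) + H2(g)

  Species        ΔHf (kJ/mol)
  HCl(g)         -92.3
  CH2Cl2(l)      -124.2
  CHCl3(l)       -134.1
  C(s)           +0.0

ΔH°rxn = Σ nΔHf°(products) − Σ nΔHf°(reactants).
Products: 2·(-134.1) + 1·(+0.0) = -268.2
Reactants: 2·(-92.3) + 1·(+0.0) + 1·(+0.0) + 1·(-124.2) = -308.8
ΔH°rxn = (-268.2) − (-308.8) = 40.6 kJ/mol

ΔH°rxn = 40.6 kJ/mol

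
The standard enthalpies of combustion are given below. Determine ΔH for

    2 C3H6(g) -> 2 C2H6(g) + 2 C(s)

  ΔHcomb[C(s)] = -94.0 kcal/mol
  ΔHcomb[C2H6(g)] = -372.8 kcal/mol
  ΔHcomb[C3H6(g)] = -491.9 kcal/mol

With combustion enthalpies, reactants minus products:
= [2·(-491.9)] − [2·(-372.8) + 2·(-94.0)]
= -50.2 kcal/mol

ΔH = -50.2 kcal/mol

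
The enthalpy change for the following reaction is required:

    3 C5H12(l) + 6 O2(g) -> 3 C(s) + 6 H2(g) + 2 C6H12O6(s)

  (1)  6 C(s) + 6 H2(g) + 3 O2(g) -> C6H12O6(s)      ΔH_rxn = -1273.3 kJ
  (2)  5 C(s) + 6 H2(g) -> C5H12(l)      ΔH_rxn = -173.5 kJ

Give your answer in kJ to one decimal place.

ΔH_rxn = -2026.1 kJ

(1) × 2 (×2 to match 2 C6H12O6(s) in the target): (2)·(-1273.3) = -2546.6 kJ
(2) reversed and × 3 (reverse to put C5H12(l) on the reactant side; scale by 3 for the 3 C5H12(l)): (-3)·(-173.5) = +520.5 kJ
By Hess's law, ΔH_rxn = (-2546.6) + (+520.5) = -2026.1 kJ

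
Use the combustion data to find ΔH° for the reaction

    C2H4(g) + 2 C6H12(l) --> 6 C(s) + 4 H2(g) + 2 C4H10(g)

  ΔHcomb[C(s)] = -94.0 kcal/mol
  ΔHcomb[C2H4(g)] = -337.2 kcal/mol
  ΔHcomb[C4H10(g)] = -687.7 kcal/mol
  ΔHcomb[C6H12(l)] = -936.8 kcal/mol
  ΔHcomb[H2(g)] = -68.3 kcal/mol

ΔH° = 1.8 kcal/mol

Using ΔH = Σ nΔHc°(reactants) − Σ nΔHc°(products):
= [1·(-337.2) + 2·(-936.8)] − [6·(-94.0) + 4·(-68.3) + 2·(-687.7)]
= 1.8 kcal/mol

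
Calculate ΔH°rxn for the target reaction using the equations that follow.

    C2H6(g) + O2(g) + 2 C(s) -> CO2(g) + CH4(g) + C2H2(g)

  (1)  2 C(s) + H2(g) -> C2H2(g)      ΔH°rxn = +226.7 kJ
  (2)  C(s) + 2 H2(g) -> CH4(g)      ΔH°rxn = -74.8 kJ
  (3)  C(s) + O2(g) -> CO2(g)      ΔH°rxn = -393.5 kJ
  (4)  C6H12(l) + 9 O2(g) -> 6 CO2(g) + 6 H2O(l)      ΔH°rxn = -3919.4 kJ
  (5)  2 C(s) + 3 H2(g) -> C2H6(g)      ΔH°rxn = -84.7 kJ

ΔH°rxn = -156.9 kJ

(1) as written (C2H2(g) already on the product side): +226.7 kJ
(2) as written (CH4(g) already on the product side): -74.8 kJ
(3) as written: -393.5 kJ
(4): not needed (H2O(l) appears nowhere else).
(5) reversed (C2H6(g) must end up as a reactant): +84.7 kJ
Summing the manipulated equations, ΔH°rxn = (1)·(+226.7) + (1)·(-74.8) + (1)·(-393.5) + (-1)·(-84.7) = -156.9 kJ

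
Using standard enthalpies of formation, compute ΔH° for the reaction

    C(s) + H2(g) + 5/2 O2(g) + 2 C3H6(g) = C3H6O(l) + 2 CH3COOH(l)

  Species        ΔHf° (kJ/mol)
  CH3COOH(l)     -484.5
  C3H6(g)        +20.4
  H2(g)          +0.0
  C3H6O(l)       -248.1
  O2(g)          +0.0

ΔH°rxn = Σ nΔHf°(products) − Σ nΔHf°(reactants).
Products: 1·(-248.1) + 2·(-484.5) = -1217.1
Reactants: 1·(+0.0) + 1·(+0.0) + 5/2·(+0.0) + 2·(+20.4) = +40.8
ΔH° = (-1217.1) − (+40.8) = -1257.9 kJ/mol

ΔH° = -1257.9 kJ/mol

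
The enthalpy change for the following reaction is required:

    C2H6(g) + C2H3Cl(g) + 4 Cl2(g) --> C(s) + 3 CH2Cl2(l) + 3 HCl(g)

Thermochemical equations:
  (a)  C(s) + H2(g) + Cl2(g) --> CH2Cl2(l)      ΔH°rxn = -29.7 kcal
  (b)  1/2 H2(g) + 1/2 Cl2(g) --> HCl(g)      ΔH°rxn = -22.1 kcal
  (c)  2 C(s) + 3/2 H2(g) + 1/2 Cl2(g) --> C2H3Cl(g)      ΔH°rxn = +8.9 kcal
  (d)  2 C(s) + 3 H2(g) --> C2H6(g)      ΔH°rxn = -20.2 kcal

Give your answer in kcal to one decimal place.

(a) × 3 (×3 to match 3 CH2Cl2(l) in the target): (3)·(-29.7) = -89.1 kcal
(b) × 3 (×3 to match 3 HCl(g) in the target): (3)·(-22.1) = -66.3 kcal
(c) reversed (reverse to put C2H3Cl(g) on the reactant side): -8.9 kcal
(d) reversed (reverse to put C2H6(g) on the reactant side): +20.2 kcal
Combining the equations, ΔH°rxn = (-89.1) + (-66.3) + (-8.9) + (+20.2) = -144.1 kcal

ΔH°rxn = -144.1 kcal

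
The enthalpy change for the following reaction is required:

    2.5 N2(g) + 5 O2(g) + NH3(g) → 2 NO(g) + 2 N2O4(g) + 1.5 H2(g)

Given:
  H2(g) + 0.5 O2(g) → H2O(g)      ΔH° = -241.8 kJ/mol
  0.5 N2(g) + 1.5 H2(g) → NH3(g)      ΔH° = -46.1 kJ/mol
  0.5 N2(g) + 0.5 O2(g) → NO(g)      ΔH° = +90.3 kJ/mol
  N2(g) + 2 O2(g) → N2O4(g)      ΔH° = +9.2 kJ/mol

ΔH° = 245.1 kJ/mol

equation 1: not needed (H2O(g) appears nowhere else).
equation 2 reversed (reverse to put NH3(g) on the reactant side): +46.1 kJ/mol
equation 3 × 2 (×2 to match 2 NO(g) in the target): (2)·(+90.3) = +180.6 kJ/mol
equation 4 × 2 (×2 to match 2 N2O4(g) in the target): (2)·(+9.2) = +18.4 kJ/mol
By Hess's law, ΔH° = (-1)·(-46.1) + (2)·(+90.3) + (2)·(+9.2) = 245.1 kJ/mol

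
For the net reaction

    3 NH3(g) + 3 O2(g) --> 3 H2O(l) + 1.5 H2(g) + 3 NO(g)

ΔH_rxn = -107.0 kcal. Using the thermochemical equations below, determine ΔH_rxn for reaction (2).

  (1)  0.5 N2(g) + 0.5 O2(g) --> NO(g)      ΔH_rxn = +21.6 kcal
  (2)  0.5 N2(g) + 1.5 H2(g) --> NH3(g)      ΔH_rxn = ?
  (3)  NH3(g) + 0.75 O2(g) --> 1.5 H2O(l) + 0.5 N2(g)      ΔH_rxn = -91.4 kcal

ΔH_rxn = -11.0 kcal

(1) × 3 (×3 to match 3 NO(g) in the target): (3)·(+21.6) = +64.8 kcal
(2) reversed (H2(g) must end up as a product): contributes −x
(3) × 2 (×2 to match 3 H2O(l) in the target): (2)·(-91.4) = -182.8 kcal
-107.0 = (+64.8) + (-182.8) − x
x = (-107.0 − (-118.0)) / (-1) = -11.0 kcal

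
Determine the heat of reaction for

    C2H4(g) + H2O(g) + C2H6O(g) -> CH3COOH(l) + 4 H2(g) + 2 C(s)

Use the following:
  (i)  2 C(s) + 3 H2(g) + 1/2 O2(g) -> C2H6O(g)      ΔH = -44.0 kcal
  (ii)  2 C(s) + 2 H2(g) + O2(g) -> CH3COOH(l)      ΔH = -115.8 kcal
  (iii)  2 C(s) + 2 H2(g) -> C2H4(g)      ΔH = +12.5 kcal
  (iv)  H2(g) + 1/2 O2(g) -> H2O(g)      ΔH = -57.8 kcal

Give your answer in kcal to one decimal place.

(i) reversed (C2H6O(g) must end up as a reactant): +44.0 kcal
(ii) as written (CH3COOH(l) already on the product side): -115.8 kcal
(iii) reversed (reverse to put C2H4(g) on the reactant side): -12.5 kcal
(iv) reversed (H2O(g) must end up as a reactant): +57.8 kcal
ΔH = (-1)·(-44.0) + (1)·(-115.8) + (-1)·(+12.5) + (-1)·(-57.8) = -26.5 kcal

ΔH = -26.5 kcal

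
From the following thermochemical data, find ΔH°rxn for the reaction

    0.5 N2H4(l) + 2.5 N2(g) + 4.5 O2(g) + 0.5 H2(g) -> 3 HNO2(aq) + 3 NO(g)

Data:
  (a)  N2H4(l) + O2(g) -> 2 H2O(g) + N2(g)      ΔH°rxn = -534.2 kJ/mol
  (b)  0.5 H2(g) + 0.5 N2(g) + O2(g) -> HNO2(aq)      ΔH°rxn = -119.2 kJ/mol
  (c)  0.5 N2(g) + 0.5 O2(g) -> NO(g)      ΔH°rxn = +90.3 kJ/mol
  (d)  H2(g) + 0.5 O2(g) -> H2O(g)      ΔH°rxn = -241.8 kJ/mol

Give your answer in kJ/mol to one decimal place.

(a) × 1/2: (1/2)·(-534.2) = -267.1 kJ/mol
(b) × 3: (3)·(-119.2) = -357.6 kJ/mol
(c) × 3: (3)·(+90.3) = +270.9 kJ/mol
(d) reversed: +241.8 kJ/mol
Summing the manipulated equations, ΔH°rxn = (1/2)·(-534.2) + (3)·(-119.2) + (3)·(+90.3) + (-1)·(-241.8) = -112.0 kJ/mol

ΔH°rxn = -112.0 kJ/mol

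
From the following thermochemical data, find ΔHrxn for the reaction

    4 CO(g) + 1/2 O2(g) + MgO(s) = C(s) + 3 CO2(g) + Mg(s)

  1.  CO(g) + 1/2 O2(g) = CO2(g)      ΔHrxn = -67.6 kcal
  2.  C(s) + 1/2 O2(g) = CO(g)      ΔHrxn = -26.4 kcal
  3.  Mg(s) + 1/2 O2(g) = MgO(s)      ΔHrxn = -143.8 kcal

ΔHrxn = -32.6 kcal

eq. 1 × 3 (×3 to match 3 CO2(g) in the target): (3)·(-67.6) = -202.8 kcal
eq. 2 reversed (C(s) must end up as a product): +26.4 kcal
eq. 3 reversed (MgO(s) must end up as a reactant): +143.8 kcal
Summing the manipulated equations, ΔHrxn = (3)·(-67.6) + (-1)·(-26.4) + (-1)·(-143.8) = -32.6 kcal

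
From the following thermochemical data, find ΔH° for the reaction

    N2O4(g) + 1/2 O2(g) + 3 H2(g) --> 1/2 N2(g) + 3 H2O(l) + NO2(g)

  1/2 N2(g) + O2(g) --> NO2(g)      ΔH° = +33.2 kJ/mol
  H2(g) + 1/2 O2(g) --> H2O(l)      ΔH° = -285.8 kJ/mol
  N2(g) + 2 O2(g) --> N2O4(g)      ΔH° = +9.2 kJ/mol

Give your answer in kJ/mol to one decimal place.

ΔH° = -833.4 kJ/mol

equation 1 as written (NO2(g) already on the product side): +33.2 kJ/mol
equation 2 × 3 (scale by 3 for the 3 H2O(l)): (3)·(-285.8) = -857.4 kJ/mol
equation 3 reversed (N2O4(g) must end up as a reactant): -9.2 kJ/mol
ΔH° = (1)·(+33.2) + (3)·(-285.8) + (-1)·(+9.2) = -833.4 kJ/mol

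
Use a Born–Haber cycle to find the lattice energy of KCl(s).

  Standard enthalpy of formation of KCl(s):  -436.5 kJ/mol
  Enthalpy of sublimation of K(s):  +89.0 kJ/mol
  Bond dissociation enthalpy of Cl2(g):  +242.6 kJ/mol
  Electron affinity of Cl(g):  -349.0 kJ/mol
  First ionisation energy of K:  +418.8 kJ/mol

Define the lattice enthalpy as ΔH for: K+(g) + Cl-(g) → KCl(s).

U = -716.6 kJ/mol

ΔHf° = 1·ΔHsub + 1·(ΣIE) + 1/2·D(Cl2) + 1·EA + U
-436.5 = 1·(+89.0) + 1·(+418.8) + 1/2·(+242.6) + 1·(-349.0) + U
U = -436.5 − (+280.1) = -716.6 kJ/mol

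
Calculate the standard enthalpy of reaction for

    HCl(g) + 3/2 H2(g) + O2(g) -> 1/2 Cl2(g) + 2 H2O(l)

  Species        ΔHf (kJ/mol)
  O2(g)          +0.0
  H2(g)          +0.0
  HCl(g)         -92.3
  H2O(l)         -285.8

Products: 1/2·(+0.0) + 2·(-285.8) = -571.6
Reactants: 1·(-92.3) + 3/2·(+0.0) + 1·(+0.0) = -92.3
ΔHrxn = (-571.6) − (-92.3) = -479.3 kJ/mol

ΔHrxn = -479.3 kJ/mol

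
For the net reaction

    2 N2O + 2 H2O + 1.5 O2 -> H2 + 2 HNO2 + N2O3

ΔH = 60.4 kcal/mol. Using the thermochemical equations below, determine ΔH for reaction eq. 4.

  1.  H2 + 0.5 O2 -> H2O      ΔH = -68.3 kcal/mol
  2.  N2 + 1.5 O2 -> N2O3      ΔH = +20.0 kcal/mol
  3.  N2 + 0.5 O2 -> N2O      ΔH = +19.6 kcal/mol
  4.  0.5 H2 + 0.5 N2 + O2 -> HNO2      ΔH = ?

eq. 1 reversed and × 2 (reverse to put H2O on the reactant side; ×2 to match 2 H2O in the target): (-2)·(-68.3) = +136.6 kcal/mol
eq. 2 as written (N2O3 already on the product side): +20.0 kcal/mol
eq. 3 reversed and × 2 (reverse to put N2O on the reactant side; scale by 2 for the 2 N2O): (-2)·(+19.6) = -39.2 kcal/mol
eq. 4 × 2 (scale by 2 for the 2 HNO2): contributes 2·x
+60.4 = (+136.6) + (+20.0) + (-39.2) + 2·x
x = (+60.4 − (+117.4)) / (2) = -28.5 kcal/mol

ΔH = -28.5 kcal/mol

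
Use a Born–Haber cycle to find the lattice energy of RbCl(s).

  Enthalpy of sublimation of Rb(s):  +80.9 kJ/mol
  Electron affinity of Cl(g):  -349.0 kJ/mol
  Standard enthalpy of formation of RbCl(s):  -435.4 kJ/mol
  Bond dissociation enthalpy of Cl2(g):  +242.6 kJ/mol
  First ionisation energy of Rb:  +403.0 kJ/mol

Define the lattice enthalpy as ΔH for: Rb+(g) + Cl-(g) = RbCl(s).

ΔHf° = 1·ΔHsub + 1·(ΣIE) + 1/2·D(Cl2) + 1·EA + U
-435.4 = 1·(+80.9) + 1·(+403.0) + 1/2·(+242.6) + 1·(-349.0) + U
U = -435.4 − (+256.2) = -691.6 kJ/mol

U = -691.6 kJ/mol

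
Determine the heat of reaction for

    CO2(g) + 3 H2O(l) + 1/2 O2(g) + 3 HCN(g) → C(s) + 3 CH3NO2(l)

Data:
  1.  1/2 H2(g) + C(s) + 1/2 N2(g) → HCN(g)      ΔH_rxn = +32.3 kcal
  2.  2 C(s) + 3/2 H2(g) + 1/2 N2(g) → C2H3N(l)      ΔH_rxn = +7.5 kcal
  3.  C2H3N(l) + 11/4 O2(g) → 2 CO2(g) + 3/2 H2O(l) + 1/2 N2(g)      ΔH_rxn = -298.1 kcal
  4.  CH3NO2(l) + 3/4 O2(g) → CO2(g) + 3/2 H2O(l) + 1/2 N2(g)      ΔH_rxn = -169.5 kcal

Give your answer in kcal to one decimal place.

ΔH_rxn = 121.0 kcal

eq. 1 reversed and × 3: (-3)·(+32.3) = -96.9 kcal
eq. 2 as written: +7.5 kcal
eq. 3 as written: -298.1 kcal
eq. 4 reversed and × 3: (-3)·(-169.5) = +508.5 kcal
Combining the equations, ΔH_rxn = (-96.9) + (+7.5) + (-298.1) + (+508.5) = 121.0 kcal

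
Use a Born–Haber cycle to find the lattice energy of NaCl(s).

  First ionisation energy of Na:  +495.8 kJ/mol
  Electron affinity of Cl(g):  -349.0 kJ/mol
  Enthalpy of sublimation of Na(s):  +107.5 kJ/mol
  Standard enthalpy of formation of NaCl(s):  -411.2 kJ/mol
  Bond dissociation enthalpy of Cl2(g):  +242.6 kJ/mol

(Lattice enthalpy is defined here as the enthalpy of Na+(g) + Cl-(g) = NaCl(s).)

ΔHf° = 1·ΔHsub + 1·(ΣIE) + 1/2·D(Cl2) + 1·EA + U
-411.2 = 1·(+107.5) + 1·(+495.8) + 1/2·(+242.6) + 1·(-349.0) + U
U = -411.2 − (+375.6) = -786.8 kJ/mol

U = -786.8 kJ/mol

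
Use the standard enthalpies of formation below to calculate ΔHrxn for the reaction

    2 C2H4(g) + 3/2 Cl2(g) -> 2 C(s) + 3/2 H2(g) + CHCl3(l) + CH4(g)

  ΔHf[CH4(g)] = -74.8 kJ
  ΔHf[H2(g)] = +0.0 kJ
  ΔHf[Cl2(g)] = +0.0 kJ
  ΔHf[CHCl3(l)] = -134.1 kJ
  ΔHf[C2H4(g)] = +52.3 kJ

Products: 2·(+0.0) + 3/2·(+0.0) + 1·(-134.1) + 1·(-74.8) = -208.9
Reactants: 2·(+52.3) + 3/2·(+0.0) = +104.6
ΔHrxn = (-208.9) − (+104.6) = -313.5 kJ

ΔHrxn = -313.5 kJ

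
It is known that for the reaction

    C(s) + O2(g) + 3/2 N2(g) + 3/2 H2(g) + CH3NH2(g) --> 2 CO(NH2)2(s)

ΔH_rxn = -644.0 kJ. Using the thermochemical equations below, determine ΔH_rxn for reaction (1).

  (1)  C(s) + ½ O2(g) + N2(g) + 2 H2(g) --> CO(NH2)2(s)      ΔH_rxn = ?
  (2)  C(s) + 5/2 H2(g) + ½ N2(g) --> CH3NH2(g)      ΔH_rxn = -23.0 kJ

ΔH_rxn = -333.5 kJ

(1) × 2: contributes 2·x
(2) reversed: +23.0 kJ
-644.0 = (+23.0) + 2·x
x = (-644.0 − (+23.0)) / (2) = -333.5 kJ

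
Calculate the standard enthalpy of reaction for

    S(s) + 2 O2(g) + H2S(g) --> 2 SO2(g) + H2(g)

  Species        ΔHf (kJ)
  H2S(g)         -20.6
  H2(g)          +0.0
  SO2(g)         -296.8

ΔHrxn = -573.0 kJ

ΔH°rxn = Σ nΔHf°(products) − Σ nΔHf°(reactants).
Products: 2·(-296.8) + 1·(+0.0) = -593.6
Reactants: 1·(+0.0) + 2·(+0.0) + 1·(-20.6) = -20.6
ΔHrxn = (-593.6) − (-20.6) = -573.0 kJ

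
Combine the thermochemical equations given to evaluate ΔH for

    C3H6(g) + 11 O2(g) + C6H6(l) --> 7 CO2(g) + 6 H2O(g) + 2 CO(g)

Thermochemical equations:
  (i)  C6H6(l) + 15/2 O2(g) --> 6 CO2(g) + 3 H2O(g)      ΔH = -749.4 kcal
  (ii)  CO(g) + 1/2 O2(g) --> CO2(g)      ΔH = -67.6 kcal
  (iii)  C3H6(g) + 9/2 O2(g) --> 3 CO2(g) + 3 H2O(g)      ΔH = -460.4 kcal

ΔH = -1074.6 kcal

(i) as written (C6H6(l) already on the reactant side): -749.4 kcal
(ii) reversed and × 2 (reverse to put CO(g) on the product side; ×2 to match 2 CO(g) in the target): (-2)·(-67.6) = +135.2 kcal
(iii) as written (C3H6(g) already on the reactant side): -460.4 kcal
By Hess's law, ΔH = (-749.4) + (+135.2) + (-460.4) = -1074.6 kcal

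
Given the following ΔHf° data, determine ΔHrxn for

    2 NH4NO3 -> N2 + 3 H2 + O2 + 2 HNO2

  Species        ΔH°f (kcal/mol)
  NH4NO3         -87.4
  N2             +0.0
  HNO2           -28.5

ΔHrxn = 117.8 kcal/mol

Products: 1·(+0.0) + 3·(+0.0) + 1·(+0.0) + 2·(-28.5) = -57.0
Reactants: 2·(-87.4) = -174.8
ΔHrxn = (-57.0) − (-174.8) = 117.8 kcal/mol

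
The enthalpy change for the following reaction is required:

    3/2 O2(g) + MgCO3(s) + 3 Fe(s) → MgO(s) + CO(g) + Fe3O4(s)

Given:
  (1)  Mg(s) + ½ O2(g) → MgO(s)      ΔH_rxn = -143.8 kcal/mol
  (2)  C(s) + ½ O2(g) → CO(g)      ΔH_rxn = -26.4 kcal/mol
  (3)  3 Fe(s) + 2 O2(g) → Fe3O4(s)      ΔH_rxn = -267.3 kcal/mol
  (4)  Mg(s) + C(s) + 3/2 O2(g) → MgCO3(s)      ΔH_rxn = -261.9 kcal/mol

(1) as written: -143.8 kcal/mol
(2) as written: -26.4 kcal/mol
(3) as written: -267.3 kcal/mol
(4) reversed: +261.9 kcal/mol
Combining the equations, ΔH_rxn = (-143.8) + (-26.4) + (-267.3) + (+261.9) = -175.6 kcal/mol

ΔH_rxn = -175.6 kcal/mol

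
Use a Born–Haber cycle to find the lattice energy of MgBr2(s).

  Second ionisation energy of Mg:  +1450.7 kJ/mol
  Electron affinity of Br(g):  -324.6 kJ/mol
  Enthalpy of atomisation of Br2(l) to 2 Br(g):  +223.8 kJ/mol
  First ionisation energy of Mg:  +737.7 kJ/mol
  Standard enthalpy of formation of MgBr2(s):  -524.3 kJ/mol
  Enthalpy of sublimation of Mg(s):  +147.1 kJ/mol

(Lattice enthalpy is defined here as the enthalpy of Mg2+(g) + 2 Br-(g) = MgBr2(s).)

U = -2434.4 kJ/mol

ΔHf° = 1·ΔHsub + 1·(ΣIE) + 1·D(Br2) + 2·EA + U
-524.3 = 1·(+147.1) + 1·(+2188.4) + 1·(+223.8) + 2·(-324.6) + U
U = -524.3 − (+1910.1) = -2434.4 kJ/mol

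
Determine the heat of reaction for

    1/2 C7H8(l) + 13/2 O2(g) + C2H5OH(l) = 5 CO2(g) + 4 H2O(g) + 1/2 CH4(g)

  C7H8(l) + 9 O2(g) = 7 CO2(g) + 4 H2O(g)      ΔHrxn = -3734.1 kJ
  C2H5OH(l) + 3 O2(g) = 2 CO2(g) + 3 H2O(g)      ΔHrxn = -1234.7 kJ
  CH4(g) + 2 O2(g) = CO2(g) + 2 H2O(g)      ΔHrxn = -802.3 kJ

equation 1 × 1/2 (scale by 1/2 for the 1/2 C7H8(l)): (1/2)·(-3734.1) = -1867.05 kJ
equation 2 as written (C2H5OH(l) already on the reactant side): -1234.7 kJ
equation 3 reversed and × 1/2 (reverse to put CH4(g) on the product side; scale by 1/2 for the 1/2 CH4(g)): (-1/2)·(-802.3) = +401.15 kJ
Since enthalpy is a state function, ΔHrxn = (-1867.05) + (-1234.7) + (+401.15) = -2700.6 kJ

ΔHrxn = -2700.6 kJ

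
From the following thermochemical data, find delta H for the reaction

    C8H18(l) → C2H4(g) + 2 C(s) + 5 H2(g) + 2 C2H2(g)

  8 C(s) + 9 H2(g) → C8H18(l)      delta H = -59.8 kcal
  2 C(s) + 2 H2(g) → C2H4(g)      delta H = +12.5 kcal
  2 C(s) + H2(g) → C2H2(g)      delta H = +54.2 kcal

equation 1 reversed: +59.8 kcal
equation 2 as written: +12.5 kcal
equation 3 × 2: (2)·(+54.2) = +108.4 kcal
delta H = (+59.8) + (+12.5) + (+108.4) = 180.7 kcal

delta H = 180.7 kcal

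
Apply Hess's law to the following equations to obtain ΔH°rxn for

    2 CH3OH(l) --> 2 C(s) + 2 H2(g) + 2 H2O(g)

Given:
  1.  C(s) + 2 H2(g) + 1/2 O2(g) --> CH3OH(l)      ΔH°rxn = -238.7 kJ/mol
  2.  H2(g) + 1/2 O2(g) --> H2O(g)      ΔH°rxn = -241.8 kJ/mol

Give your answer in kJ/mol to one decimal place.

ΔH°rxn = -6.2 kJ/mol

eq. 1 reversed and × 2: (-2)·(-238.7) = +477.4 kJ/mol
eq. 2 × 2: (2)·(-241.8) = -483.6 kJ/mol
Summing the manipulated equations, ΔH°rxn = (+477.4) + (-483.6) = -6.2 kJ/mol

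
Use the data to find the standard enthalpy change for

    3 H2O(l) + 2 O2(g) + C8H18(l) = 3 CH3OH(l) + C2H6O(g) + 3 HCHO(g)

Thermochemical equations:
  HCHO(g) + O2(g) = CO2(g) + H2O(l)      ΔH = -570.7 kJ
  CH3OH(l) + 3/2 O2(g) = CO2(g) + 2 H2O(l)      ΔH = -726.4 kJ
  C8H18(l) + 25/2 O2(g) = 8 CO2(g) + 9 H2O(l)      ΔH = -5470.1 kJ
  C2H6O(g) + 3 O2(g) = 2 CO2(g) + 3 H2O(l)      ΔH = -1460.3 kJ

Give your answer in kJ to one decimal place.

equation 1 reversed and × 3: (-3)·(-570.7) = +1712.1 kJ
equation 2 reversed and × 3: (-3)·(-726.4) = +2179.2 kJ
equation 3 as written: -5470.1 kJ
equation 4 reversed: +1460.3 kJ
ΔH = (-3)·(-570.7) + (-3)·(-726.4) + (1)·(-5470.1) + (-1)·(-1460.3) = -118.5 kJ

ΔH = -118.5 kJ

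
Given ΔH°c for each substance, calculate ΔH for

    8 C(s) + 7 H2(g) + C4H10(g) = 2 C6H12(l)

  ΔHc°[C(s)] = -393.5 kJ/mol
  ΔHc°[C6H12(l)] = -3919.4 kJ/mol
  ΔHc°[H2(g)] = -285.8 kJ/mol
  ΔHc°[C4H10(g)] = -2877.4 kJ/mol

Using ΔH = Σ nΔHc°(reactants) − Σ nΔHc°(products):
= [8·(-393.5) + 7·(-285.8) + 1·(-2877.4)] − [2·(-3919.4)]
= -187.2 kJ/mol

ΔH = -187.2 kJ/mol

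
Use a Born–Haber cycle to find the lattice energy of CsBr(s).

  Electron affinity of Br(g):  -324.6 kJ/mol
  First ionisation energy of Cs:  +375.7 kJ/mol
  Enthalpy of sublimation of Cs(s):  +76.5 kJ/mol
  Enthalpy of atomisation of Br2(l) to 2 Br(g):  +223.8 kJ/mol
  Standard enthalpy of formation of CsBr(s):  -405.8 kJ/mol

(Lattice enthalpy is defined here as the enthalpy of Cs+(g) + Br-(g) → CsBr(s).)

U = -645.3 kJ/mol

ΔHf° = 1·ΔHsub + 1·(ΣIE) + 1/2·D(Br2) + 1·EA + U
-405.8 = 1·(+76.5) + 1·(+375.7) + 1/2·(+223.8) + 1·(-324.6) + U
U = -405.8 − (+239.5) = -645.3 kJ/mol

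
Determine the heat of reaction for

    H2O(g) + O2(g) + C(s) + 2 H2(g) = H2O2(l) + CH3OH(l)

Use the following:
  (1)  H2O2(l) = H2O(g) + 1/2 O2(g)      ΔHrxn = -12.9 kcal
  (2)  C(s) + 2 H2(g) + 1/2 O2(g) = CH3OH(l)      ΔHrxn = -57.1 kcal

(1) reversed: +12.9 kcal
(2) as written: -57.1 kcal
Summing the manipulated equations, ΔHrxn = (+12.9) + (-57.1) = -44.2 kcal

ΔHrxn = -44.2 kcal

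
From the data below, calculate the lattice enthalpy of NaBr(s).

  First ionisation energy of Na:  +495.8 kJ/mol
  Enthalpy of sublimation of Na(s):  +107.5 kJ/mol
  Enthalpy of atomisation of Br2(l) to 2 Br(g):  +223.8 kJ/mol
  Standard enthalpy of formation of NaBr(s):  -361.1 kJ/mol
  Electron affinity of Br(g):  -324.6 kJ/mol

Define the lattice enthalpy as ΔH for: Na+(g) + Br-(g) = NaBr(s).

U = -751.7 kJ/mol

ΔHf° = 1·ΔHsub + 1·(ΣIE) + 1/2·D(Br2) + 1·EA + U
-361.1 = 1·(+107.5) + 1·(+495.8) + 1/2·(+223.8) + 1·(-324.6) + U
U = -361.1 − (+390.6) = -751.7 kJ/mol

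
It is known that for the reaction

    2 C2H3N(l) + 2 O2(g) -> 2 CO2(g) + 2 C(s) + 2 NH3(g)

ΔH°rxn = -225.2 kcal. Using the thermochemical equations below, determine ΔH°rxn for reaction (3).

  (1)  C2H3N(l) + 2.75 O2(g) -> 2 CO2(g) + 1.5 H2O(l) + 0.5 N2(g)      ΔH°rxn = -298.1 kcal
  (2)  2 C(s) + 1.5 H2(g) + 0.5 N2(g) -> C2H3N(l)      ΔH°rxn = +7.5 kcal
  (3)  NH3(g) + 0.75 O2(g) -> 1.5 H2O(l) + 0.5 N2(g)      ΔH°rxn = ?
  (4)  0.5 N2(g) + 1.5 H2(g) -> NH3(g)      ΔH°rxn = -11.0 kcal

ΔH°rxn = -91.4 kcal

(1) as written: -298.1 kcal
(2) reversed: -7.5 kcal
(3) reversed: contributes −x
(4) as written: -11.0 kcal
-225.2 = (-298.1) + (-7.5) + (-11.0) − x
x = (-225.2 − (-316.6)) / (-1) = -91.4 kcal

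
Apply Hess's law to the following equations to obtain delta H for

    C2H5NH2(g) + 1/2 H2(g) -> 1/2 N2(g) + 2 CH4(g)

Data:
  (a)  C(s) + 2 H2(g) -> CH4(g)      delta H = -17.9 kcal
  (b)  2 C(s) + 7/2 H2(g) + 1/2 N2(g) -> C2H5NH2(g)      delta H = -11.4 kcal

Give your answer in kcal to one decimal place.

(a) × 2 (×2 to match 2 CH4(g) in the target): (2)·(-17.9) = -35.8 kcal
(b) reversed (C2H5NH2(g) must end up as a reactant): +11.4 kcal
delta H = (2)·(-17.9) + (-1)·(-11.4) = -24.4 kcal

delta H = -24.4 kcal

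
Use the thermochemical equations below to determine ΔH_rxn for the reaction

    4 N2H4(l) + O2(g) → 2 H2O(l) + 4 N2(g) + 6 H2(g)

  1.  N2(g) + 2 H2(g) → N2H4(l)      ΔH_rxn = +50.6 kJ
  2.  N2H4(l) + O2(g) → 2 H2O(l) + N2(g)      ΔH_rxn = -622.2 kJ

eq. 1 reversed and × 3 (H2(g) must end up as a product; scale by 3 for the 6 H2(g)): (-3)·(+50.6) = -151.8 kJ
eq. 2 as written (H2O(l) already on the product side): -622.2 kJ
ΔH_rxn = (-151.8) + (-622.2) = -774.0 kJ

ΔH_rxn = -774.0 kJ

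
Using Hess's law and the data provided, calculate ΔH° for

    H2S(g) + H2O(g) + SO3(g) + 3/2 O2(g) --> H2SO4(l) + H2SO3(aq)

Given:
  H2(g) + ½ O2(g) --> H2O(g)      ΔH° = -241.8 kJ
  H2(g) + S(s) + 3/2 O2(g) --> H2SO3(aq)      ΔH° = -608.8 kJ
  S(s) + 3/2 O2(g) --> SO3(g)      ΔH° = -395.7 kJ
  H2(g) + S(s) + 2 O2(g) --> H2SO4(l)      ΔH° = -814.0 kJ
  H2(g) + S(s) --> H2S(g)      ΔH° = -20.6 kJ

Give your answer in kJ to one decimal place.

ΔH° = -764.7 kJ

equation 1 reversed: +241.8 kJ
equation 2 as written: -608.8 kJ
equation 3 reversed: +395.7 kJ
equation 4 as written: -814.0 kJ
equation 5 reversed: +20.6 kJ
Summing the manipulated equations, ΔH° = (-1)·(-241.8) + (1)·(-608.8) + (-1)·(-395.7) + (1)·(-814.0) + (-1)·(-20.6) = -764.7 kJ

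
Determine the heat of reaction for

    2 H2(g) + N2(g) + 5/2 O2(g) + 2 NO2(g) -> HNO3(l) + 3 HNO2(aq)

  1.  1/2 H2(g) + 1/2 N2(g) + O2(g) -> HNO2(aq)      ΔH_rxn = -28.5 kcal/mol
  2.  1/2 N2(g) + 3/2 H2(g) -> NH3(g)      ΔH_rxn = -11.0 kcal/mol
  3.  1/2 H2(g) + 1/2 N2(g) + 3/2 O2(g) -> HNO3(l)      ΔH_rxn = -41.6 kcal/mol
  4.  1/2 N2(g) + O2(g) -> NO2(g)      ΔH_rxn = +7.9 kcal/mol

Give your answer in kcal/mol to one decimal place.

ΔH_rxn = -142.9 kcal/mol

eq. 1 × 3 (×3 to match 3 HNO2(aq) in the target): (3)·(-28.5) = -85.5 kcal/mol
eq. 2: not needed (NH3(g) appears nowhere else).
eq. 3 as written (HNO3(l) already on the product side): -41.6 kcal/mol
eq. 4 reversed and × 2 (NO2(g) must end up as a reactant; ×2 to match 2 NO2(g) in the target): (-2)·(+7.9) = -15.8 kcal/mol
ΔH_rxn = (3)·(-28.5) + (1)·(-41.6) + (-2)·(+7.9) = -142.9 kcal/mol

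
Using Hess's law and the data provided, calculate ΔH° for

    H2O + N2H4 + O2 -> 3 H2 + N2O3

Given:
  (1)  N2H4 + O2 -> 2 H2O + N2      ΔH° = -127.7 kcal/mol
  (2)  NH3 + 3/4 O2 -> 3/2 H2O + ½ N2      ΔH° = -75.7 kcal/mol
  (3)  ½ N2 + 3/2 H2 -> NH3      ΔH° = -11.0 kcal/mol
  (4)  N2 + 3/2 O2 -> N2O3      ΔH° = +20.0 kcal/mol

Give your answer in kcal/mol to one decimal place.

(1) as written (N2H4 already on the reactant side): -127.7 kcal/mol
(2) reversed and × 2: (-2)·(-75.7) = +151.4 kcal/mol
(3) reversed and × 2 (reverse to put H2 on the product side; scale by 2 for the 3 H2): (-2)·(-11.0) = +22.0 kcal/mol
(4) as written (N2O3 already on the product side): +20.0 kcal/mol
By Hess's law, ΔH° = (-127.7) + (+151.4) + (+22.0) + (+20.0) = 65.7 kcal/mol

ΔH° = 65.7 kcal/mol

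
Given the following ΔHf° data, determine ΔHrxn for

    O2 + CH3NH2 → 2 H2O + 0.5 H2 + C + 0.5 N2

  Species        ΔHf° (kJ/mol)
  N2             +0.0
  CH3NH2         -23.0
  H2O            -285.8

ΔHrxn = -548.6 kJ/mol

Products: 2·(-285.8) + 1/2·(+0.0) + 1·(+0.0) + 1/2·(+0.0) = -571.6
Reactants: 1·(+0.0) + 1·(-23.0) = -23.0
ΔHrxn = (-571.6) − (-23.0) = -548.6 kJ/mol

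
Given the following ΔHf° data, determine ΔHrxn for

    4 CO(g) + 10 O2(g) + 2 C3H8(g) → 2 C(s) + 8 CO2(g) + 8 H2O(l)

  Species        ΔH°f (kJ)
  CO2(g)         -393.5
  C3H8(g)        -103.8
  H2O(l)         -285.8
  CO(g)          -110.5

ΔHrxn = -4784.8 kJ

Products: 2·(+0.0) + 8·(-393.5) + 8·(-285.8) = -5434.4
Reactants: 4·(-110.5) + 10·(+0.0) + 2·(-103.8) = -649.6
ΔHrxn = (-5434.4) − (-649.6) = -4784.8 kJ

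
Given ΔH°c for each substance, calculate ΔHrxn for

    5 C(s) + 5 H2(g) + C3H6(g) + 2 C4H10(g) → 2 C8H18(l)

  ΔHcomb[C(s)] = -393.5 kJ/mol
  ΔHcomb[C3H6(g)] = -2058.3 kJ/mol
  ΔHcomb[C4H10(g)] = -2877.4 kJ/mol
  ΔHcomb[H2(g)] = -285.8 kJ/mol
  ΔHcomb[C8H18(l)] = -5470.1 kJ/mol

ΔHrxn = -269.4 kJ/mol

Using ΔH = Σ nΔHc°(reactants) − Σ nΔHc°(products):
= [5·(-393.5) + 5·(-285.8) + 1·(-2058.3) + 2·(-2877.4)] − [2·(-5470.1)]
= -269.4 kJ/mol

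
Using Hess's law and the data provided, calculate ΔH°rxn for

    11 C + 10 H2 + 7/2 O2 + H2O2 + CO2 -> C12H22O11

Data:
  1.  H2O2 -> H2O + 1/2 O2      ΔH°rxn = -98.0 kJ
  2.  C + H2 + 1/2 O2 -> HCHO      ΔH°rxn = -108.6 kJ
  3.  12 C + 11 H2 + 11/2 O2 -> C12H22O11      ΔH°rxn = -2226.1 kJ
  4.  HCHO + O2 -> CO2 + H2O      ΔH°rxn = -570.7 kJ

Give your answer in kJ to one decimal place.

eq. 1 as written: -98.0 kJ
eq. 2 reversed: +108.6 kJ
eq. 3 as written: -2226.1 kJ
eq. 4 reversed: +570.7 kJ
ΔH°rxn = (-98.0) + (+108.6) + (-2226.1) + (+570.7) = -1644.8 kJ

ΔH°rxn = -1644.8 kJ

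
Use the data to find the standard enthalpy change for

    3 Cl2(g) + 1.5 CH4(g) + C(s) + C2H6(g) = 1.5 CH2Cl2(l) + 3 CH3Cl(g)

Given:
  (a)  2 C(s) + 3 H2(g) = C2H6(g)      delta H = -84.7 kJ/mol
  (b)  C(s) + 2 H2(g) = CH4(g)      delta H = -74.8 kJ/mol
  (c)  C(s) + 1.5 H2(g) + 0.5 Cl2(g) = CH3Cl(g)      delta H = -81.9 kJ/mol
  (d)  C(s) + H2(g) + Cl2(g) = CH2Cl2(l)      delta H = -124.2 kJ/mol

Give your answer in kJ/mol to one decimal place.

(a) reversed (C2H6(g) must end up as a reactant): +84.7 kJ/mol
(b) reversed and × 3/2 (CH4(g) must end up as a reactant; ×3/2 to match 3/2 CH4(g) in the target): (-3/2)·(-74.8) = +112.2 kJ/mol
(c) × 3 (×3 to match 3 CH3Cl(g) in the target): (3)·(-81.9) = -245.7 kJ/mol
(d) × 3/2 (×3/2 to match 3/2 CH2Cl2(l) in the target): (3/2)·(-124.2) = -186.3 kJ/mol
delta H = (+84.7) + (+112.2) + (-245.7) + (-186.3) = -235.1 kJ/mol

delta H = -235.1 kJ/mol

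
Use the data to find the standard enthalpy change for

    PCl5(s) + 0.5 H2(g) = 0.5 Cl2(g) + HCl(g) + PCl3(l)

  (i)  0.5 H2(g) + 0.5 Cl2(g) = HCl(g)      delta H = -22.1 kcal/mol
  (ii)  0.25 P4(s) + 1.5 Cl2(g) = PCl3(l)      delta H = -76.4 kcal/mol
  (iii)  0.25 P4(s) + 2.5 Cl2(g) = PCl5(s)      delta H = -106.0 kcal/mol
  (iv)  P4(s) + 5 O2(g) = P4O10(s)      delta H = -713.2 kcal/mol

delta H = 7.5 kcal/mol

(i) as written: -22.1 kcal/mol
(ii) as written: -76.4 kcal/mol
(iii) reversed: +106.0 kcal/mol
(iv): not needed.
delta H = (1)·(-22.1) + (1)·(-76.4) + (-1)·(-106.0) = 7.5 kcal/mol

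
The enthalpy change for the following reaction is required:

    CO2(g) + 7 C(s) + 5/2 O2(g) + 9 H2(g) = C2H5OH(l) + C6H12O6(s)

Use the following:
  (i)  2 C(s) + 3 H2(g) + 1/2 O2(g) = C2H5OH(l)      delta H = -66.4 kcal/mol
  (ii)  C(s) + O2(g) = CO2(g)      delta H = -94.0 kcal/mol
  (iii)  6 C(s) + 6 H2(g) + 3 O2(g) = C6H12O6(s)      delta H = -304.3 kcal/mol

(i) as written: -66.4 kcal/mol
(ii) reversed: +94.0 kcal/mol
(iii) as written: -304.3 kcal/mol
delta H = (1)·(-66.4) + (-1)·(-94.0) + (1)·(-304.3) = -276.7 kcal/mol

delta H = -276.7 kcal/mol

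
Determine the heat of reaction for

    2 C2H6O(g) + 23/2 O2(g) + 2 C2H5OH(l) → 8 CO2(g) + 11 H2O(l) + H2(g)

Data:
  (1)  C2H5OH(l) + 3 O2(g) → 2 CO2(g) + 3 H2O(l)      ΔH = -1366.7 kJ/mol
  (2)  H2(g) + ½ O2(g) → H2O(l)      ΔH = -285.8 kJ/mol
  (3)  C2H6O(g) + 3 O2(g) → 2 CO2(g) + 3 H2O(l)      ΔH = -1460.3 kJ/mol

(1) × 2 (×2 to match 2 C2H5OH(l) in the target): (2)·(-1366.7) = -2733.4 kJ/mol
(2) reversed (reverse to put H2(g) on the product side): +285.8 kJ/mol
(3) × 2 (×2 to match 2 C2H6O(g) in the target): (2)·(-1460.3) = -2920.6 kJ/mol
ΔH = (-2733.4) + (+285.8) + (-2920.6) = -5368.2 kJ/mol

ΔH = -5368.2 kJ/mol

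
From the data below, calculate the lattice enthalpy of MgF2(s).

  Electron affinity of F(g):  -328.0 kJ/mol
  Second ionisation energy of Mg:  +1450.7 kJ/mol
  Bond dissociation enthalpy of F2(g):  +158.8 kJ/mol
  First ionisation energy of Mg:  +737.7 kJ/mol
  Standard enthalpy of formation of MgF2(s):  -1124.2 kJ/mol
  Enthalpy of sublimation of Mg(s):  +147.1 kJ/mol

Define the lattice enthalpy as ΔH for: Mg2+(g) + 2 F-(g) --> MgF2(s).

U = -2962.5 kJ/mol

ΔHf° = 1·ΔHsub + 1·(ΣIE) + 1·D(F2) + 2·EA + U
-1124.2 = 1·(+147.1) + 1·(+2188.4) + 1·(+158.8) + 2·(-328.0) + U
U = -1124.2 − (+1838.3) = -2962.5 kJ/mol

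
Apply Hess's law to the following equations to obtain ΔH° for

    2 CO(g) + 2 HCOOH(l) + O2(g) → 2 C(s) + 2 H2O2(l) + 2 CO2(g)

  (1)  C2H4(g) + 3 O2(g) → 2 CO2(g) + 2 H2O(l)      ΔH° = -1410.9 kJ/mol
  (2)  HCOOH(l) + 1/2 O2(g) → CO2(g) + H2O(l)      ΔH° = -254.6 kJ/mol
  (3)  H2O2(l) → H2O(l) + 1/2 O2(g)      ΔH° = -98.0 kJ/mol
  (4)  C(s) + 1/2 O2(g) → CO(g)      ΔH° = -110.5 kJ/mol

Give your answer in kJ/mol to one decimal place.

(1): not needed (C2H4(g) appears nowhere else).
(2) × 2 (scale by 2 for the 2 HCOOH(l)): (2)·(-254.6) = -509.2 kJ/mol
(3) reversed and × 2 (reverse to put H2O2(l) on the product side; scale by 2 for the 2 H2O2(l)): (-2)·(-98.0) = +196.0 kJ/mol
(4) reversed and × 2 (reverse to put CO(g) on the reactant side; scale by 2 for the 2 CO(g)): (-2)·(-110.5) = +221.0 kJ/mol
Combining the equations, ΔH° = (2)·(-254.6) + (-2)·(-98.0) + (-2)·(-110.5) = -92.2 kJ/mol

ΔH° = -92.2 kJ/mol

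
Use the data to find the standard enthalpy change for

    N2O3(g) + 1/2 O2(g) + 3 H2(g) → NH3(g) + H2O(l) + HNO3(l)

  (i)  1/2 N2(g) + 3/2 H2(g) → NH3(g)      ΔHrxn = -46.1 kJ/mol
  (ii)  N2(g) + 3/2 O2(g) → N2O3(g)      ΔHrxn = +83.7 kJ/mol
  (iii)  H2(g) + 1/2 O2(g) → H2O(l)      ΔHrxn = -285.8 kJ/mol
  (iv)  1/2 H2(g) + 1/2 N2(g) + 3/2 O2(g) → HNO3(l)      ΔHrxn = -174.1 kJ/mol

(i) as written (NH3(g) already on the product side): -46.1 kJ/mol
(ii) reversed (reverse to put N2O3(g) on the reactant side): -83.7 kJ/mol
(iii) as written (H2O(l) already on the product side): -285.8 kJ/mol
(iv) as written (HNO3(l) already on the product side): -174.1 kJ/mol
ΔHrxn = (-46.1) + (-83.7) + (-285.8) + (-174.1) = -589.7 kJ/mol

ΔHrxn = -589.7 kJ/mol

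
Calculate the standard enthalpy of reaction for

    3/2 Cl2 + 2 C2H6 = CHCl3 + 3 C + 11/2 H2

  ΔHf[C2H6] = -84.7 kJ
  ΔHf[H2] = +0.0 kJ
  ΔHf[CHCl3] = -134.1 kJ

ΔHrxn = 35.3 kJ

ΔH°rxn = Σ nΔHf°(products) − Σ nΔHf°(reactants).
Products: 1·(-134.1) + 3·(+0.0) + 11/2·(+0.0) = -134.1
Reactants: 3/2·(+0.0) + 2·(-84.7) = -169.4
ΔHrxn = (-134.1) − (-169.4) = 35.3 kJ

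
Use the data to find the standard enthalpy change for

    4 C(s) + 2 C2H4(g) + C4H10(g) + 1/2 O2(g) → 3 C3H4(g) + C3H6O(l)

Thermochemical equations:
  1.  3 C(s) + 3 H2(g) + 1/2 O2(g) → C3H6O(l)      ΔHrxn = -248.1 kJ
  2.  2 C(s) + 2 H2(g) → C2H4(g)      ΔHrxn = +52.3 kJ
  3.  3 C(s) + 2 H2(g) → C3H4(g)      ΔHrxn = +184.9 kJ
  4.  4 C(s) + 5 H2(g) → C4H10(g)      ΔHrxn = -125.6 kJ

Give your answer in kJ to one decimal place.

ΔHrxn = 327.6 kJ

eq. 1 as written (C3H6O(l) already on the product side): -248.1 kJ
eq. 2 reversed and × 2 (reverse to put C2H4(g) on the reactant side; scale by 2 for the 2 C2H4(g)): (-2)·(+52.3) = -104.6 kJ
eq. 3 × 3 (×3 to match 3 C3H4(g) in the target): (3)·(+184.9) = +554.7 kJ
eq. 4 reversed (reverse to put C4H10(g) on the reactant side): +125.6 kJ
Summing the manipulated equations, ΔHrxn = (-248.1) + (-104.6) + (+554.7) + (+125.6) = 327.6 kJ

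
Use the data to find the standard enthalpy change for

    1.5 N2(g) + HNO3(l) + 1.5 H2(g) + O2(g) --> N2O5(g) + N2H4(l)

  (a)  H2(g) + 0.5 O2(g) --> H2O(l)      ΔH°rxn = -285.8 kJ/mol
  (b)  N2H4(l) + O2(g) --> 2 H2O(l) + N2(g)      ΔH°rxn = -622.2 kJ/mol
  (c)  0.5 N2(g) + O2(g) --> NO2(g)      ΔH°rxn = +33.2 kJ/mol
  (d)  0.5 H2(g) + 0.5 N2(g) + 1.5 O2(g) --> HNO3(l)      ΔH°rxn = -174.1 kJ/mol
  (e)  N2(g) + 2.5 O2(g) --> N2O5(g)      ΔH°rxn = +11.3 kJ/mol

(a) × 2: (2)·(-285.8) = -571.6 kJ/mol
(b) reversed: +622.2 kJ/mol
(c): not needed.
(d) reversed: +174.1 kJ/mol
(e) as written: +11.3 kJ/mol
Summing the manipulated equations, ΔH°rxn = (2)·(-285.8) + (-1)·(-622.2) + (-1)·(-174.1) + (1)·(+11.3) = 236.0 kJ/mol

ΔH°rxn = 236.0 kJ/mol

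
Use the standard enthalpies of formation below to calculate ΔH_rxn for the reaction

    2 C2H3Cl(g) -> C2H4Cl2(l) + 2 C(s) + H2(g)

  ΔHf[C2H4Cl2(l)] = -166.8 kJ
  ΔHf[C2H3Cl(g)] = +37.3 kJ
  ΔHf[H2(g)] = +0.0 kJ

Products: 1·(-166.8) + 2·(+0.0) + 1·(+0.0) = -166.8
Reactants: 2·(+37.3) = +74.6
ΔH_rxn = (-166.8) − (+74.6) = -241.4 kJ

ΔH_rxn = -241.4 kJ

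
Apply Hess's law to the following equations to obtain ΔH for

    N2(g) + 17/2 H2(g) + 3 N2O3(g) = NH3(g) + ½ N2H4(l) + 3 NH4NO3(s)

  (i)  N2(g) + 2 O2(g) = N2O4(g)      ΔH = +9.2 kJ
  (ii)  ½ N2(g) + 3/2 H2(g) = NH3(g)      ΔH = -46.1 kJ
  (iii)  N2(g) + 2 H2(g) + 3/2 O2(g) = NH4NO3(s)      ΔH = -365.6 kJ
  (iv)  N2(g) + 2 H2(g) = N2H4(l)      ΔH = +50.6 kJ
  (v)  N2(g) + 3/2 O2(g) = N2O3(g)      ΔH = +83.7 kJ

(i): not needed (N2O4(g) appears nowhere else).
(ii) as written (NH3(g) already on the product side): -46.1 kJ
(iii) × 3 (scale by 3 for the 3 NH4NO3(s)): (3)·(-365.6) = -1096.8 kJ
(iv) × 1/2 (scale by 1/2 for the 1/2 N2H4(l)): (1/2)·(+50.6) = +25.3 kJ
(v) reversed and × 3 (N2O3(g) must end up as a reactant; scale by 3 for the 3 N2O3(g)): (-3)·(+83.7) = -251.1 kJ
ΔH = (-46.1) + (-1096.8) + (+25.3) + (-251.1) = -1368.7 kJ

ΔH = -1368.7 kJ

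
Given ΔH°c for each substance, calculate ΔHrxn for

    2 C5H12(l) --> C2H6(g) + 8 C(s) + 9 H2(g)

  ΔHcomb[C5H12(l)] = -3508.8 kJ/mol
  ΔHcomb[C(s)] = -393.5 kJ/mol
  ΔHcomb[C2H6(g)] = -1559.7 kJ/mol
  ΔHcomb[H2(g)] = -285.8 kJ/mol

ΔHrxn = 262.3 kJ/mol

Using ΔH = Σ nΔHc°(reactants) − Σ nΔHc°(products):
= [2·(-3508.8)] − [1·(-1559.7) + 8·(-393.5) + 9·(-285.8)]
= 262.3 kJ/mol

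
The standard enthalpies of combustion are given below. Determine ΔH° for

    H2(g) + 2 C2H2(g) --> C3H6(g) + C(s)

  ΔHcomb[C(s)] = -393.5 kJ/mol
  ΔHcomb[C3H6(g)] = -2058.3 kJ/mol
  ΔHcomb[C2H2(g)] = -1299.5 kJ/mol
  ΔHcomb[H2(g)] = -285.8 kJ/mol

With combustion enthalpies, reactants minus products:
= [1·(-285.8) + 2·(-1299.5)] − [1·(-2058.3) + 1·(-393.5)]
= -433.0 kJ/mol

ΔH° = -433.0 kJ/mol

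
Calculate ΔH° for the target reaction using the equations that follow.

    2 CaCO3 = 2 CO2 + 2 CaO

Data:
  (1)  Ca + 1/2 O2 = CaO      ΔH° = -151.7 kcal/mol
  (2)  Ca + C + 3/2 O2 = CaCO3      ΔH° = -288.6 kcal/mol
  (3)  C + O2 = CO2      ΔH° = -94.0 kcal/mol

(1) × 2: (2)·(-151.7) = -303.4 kcal/mol
(2) reversed and × 2: (-2)·(-288.6) = +577.2 kcal/mol
(3) × 2: (2)·(-94.0) = -188.0 kcal/mol
Combining the equations, ΔH° = (-303.4) + (+577.2) + (-188.0) = 85.8 kcal/mol

ΔH° = 85.8 kcal/mol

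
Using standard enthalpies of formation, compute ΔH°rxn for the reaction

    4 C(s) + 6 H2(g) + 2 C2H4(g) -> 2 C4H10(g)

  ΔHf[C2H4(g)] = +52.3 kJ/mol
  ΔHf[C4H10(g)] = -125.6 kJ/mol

ΔH°rxn = -355.8 kJ/mol

ΔH°rxn = Σ nΔHf°(products) − Σ nΔHf°(reactants).
Products: 2·(-125.6) = -251.2
Reactants: 4·(+0.0) + 6·(+0.0) + 2·(+52.3) = +104.6
ΔH°rxn = (-251.2) − (+104.6) = -355.8 kJ/mol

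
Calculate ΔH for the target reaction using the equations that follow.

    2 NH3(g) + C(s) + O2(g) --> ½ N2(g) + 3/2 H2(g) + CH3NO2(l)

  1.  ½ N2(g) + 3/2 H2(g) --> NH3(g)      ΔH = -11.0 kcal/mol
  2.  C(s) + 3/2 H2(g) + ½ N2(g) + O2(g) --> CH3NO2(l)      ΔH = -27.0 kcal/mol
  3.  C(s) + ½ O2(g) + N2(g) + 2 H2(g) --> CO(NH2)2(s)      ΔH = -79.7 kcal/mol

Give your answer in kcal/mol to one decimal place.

eq. 1 reversed and × 2: (-2)·(-11.0) = +22.0 kcal/mol
eq. 2 as written: -27.0 kcal/mol
eq. 3: not needed.
ΔH = (-2)·(-11.0) + (1)·(-27.0) = -5.0 kcal/mol

ΔH = -5.0 kcal/mol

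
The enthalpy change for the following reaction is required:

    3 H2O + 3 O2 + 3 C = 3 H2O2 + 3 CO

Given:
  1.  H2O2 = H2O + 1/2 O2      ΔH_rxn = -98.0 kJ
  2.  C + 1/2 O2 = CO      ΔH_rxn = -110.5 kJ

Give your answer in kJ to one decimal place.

eq. 1 reversed and × 3 (reverse to put H2O2 on the product side; scale by 3 for the 3 H2O2): (-3)·(-98.0) = +294.0 kJ
eq. 2 × 3 (scale by 3 for the 3 CO): (3)·(-110.5) = -331.5 kJ
Since enthalpy is a state function, ΔH_rxn = (-3)·(-98.0) + (3)·(-110.5) = -37.5 kJ

ΔH_rxn = -37.5 kJ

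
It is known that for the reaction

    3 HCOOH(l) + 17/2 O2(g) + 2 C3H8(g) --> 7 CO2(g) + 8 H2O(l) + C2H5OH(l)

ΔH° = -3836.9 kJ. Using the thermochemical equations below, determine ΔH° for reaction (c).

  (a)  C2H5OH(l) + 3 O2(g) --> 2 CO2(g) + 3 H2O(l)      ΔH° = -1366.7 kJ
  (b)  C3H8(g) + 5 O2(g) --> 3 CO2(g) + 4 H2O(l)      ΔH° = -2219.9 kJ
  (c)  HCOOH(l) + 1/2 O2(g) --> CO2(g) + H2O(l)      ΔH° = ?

(a) reversed (C2H5OH(l) must end up as a product): +1366.7 kJ
(b) × 2 (scale by 2 for the 2 C3H8(g)): (2)·(-2219.9) = -4439.8 kJ
(c) × 3 (×3 to match 3 HCOOH(l) in the target): contributes 3·x
-3836.9 = (+1366.7) + (-4439.8) + 3·x
x = (-3836.9 − (-3073.1)) / (3) = -254.6 kJ

ΔH° = -254.6 kJ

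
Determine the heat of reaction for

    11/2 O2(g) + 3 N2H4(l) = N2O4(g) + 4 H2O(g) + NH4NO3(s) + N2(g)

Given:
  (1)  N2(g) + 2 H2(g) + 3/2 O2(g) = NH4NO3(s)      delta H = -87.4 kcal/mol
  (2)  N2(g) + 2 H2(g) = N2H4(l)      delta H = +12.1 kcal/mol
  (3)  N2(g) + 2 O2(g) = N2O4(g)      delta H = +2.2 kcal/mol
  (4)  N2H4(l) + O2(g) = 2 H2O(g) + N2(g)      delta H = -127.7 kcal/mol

delta H = -352.7 kcal/mol

(1) as written (NH4NO3(s) already on the product side): -87.4 kcal/mol
(2) reversed: -12.1 kcal/mol
(3) as written (N2O4(g) already on the product side): +2.2 kcal/mol
(4) × 2 (scale by 2 for the 4 H2O(g)): (2)·(-127.7) = -255.4 kcal/mol
delta H = (1)·(-87.4) + (-1)·(+12.1) + (1)·(+2.2) + (2)·(-127.7) = -352.7 kcal/mol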